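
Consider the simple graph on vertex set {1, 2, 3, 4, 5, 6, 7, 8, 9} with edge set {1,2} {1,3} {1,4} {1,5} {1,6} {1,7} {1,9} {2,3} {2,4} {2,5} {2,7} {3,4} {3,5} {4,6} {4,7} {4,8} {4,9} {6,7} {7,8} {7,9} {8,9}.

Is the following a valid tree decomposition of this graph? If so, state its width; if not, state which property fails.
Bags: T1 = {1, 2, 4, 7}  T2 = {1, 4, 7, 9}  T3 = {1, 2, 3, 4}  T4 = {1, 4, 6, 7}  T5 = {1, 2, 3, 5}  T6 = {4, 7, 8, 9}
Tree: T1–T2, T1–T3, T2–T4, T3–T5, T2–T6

Yes; width 3.

Vertex coverage: the bags together contain {1, 2, 3, 4, 5, 6, 7, 8, 9}, the full vertex set. Edge coverage: each edge of G has both endpoints in at least one bag. Running intersection: for every vertex, the bags containing it form a connected subtree. All three properties hold, so this is a valid tree decomposition of width max|bag| − 1 = 3, and hence tw(G) ≤ 3.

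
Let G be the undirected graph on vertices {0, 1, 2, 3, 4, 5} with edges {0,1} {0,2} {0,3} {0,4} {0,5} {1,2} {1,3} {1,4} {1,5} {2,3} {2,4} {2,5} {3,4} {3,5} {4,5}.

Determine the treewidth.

5

A width-5 tree decomposition is:
Bags: B1 = {0, 1, 2, 3, 4, 5}
Tree: (single bag)
With just one bag of size 6, the width is 6 − 1 = 5, so tw(G) ≤ 5. Conversely, {0, 1, 2, 3, 4, 5} is a clique of size 6, and the vertices of any clique must share a bag in every tree decomposition; so some bag has ≥ 6 vertices and tw(G) ≥ 5. Therefore the treewidth is 5.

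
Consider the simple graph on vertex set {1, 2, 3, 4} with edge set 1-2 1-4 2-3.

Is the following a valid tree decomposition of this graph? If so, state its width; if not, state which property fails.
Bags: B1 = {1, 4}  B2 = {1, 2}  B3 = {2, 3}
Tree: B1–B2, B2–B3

Yes; width 1.

Checking the three conditions: (i) the bags cover all of {1, 2, 3, 4}; (ii) for each edge, some bag contains both endpoints; (iii) the bags containing any fixed vertex form a subtree. All hold, so the decomposition is valid with width 2 − 1 = 1.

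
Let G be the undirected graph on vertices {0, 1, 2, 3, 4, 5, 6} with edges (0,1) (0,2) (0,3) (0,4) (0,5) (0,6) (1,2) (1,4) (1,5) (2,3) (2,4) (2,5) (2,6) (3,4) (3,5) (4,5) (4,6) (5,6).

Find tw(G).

A width-4 tree decomposition is:
Bags: B1 = {0, 2, 3, 4, 5}  B2 = {0, 2, 4, 5, 6}  B3 = {0, 1, 2, 4, 5}
Tree: B1–B2, B2–B3
The largest bag has 5 vertices, giving width 4; this decomposition certifies tw(G) ≤ 4. Conversely, {0, 1, 2, 4, 5} is a clique of size 5, and the vertices of any clique must share a bag in every tree decomposition; so some bag has ≥ 5 vertices and tw(G) ≥ 4. The upper and lower bounds meet at 4, so that is the treewidth.

4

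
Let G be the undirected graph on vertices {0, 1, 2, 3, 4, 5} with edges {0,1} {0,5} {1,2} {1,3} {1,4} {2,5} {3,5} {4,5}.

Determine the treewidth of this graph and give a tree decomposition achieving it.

Treewidth 2.
Bags: B1 = {1, 2, 5}  B2 = {0, 1, 5}  B3 = {1, 3, 5}  B4 = {1, 4, 5}
Tree: B1–B2, B2–B3, B3–B4

Each bag holds 3 vertices, so the decomposition has width 2, which upper-bounds the treewidth. For the lower bound, G contains the cycle 5–2–1–0–5, so G is not a forest; only forests have treewidth ≤ 1, hence tw(G) ≥ 2. The upper and lower bounds meet at 2, so that is the treewidth.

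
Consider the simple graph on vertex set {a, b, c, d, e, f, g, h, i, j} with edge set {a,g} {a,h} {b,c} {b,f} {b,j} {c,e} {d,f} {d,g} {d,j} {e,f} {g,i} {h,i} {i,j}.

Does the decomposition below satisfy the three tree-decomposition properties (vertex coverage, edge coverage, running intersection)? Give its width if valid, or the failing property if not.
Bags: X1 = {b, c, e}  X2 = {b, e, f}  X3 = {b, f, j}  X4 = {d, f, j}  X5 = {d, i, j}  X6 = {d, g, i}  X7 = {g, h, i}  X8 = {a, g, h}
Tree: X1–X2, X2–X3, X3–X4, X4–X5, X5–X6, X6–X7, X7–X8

Vertex coverage: the bags together contain {a, b, c, d, e, f, g, h, i, j}, the full vertex set. Edge coverage: each edge of G has both endpoints in at least one bag. Running intersection: for every vertex, the bags containing it form a connected subtree. All three properties hold, so this is a valid tree decomposition of width max|bag| − 1 = 2, and hence tw(G) ≤ 2.

Yes; width 2.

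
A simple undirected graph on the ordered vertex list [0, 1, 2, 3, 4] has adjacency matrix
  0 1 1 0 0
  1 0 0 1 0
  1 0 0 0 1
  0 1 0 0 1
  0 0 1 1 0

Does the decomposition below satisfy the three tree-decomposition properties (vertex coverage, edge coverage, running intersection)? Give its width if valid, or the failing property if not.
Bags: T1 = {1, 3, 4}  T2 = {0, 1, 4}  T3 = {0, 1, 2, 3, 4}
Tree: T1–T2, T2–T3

A tree decomposition must satisfy three properties: every vertex lies in some bag; for every edge, both endpoints lie together in some bag; and for every vertex, the bags containing it form a connected subtree. Here bags containing vertex 3 are not connected in the tree, so the decomposition is invalid.

No — bags containing vertex 3 are not connected in the tree.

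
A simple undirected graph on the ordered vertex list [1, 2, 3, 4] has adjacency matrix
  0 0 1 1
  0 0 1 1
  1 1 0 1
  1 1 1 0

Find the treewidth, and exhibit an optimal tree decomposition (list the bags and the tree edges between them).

Treewidth 2.
Bags: B1 = {1, 3, 4}  B2 = {2, 3, 4}
Tree: B1–B2

Every bag has size at most 3, so the width is 3 − 1 = 2 and tw(G) ≤ 2. For the lower bound, the 3 vertices {1, 3, 4} are pairwise adjacent, and any tree decomposition puts a clique entirely inside one bag — forcing width ≥ 2. Combining the bounds, tw(G) = 2.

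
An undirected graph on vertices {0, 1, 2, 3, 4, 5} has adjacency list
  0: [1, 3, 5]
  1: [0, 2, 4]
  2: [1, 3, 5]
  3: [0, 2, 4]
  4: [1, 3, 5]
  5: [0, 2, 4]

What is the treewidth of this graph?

A width-3 tree decomposition is:
Bags: B1 = {0, 1, 2, 4}  B2 = {0, 2, 3, 4}  B3 = {0, 2, 4, 5}
Tree: B1–B2, B2–B3
Each bag holds 4 vertices, so the decomposition has width 3, which upper-bounds the treewidth. For the lower bound: the 4 vertex sets {0,1}, {2,3}, {4}, {5} are disjoint, each induces a connected subgraph, and every pair is joined by at least one edge of G. Contracting each set to a single vertex therefore yields K_{4} as a minor, and since treewidth is minor-monotone, tw(G) ≥ tw(K_{4}) = 3. Hence tw(G) = 3 exactly.

3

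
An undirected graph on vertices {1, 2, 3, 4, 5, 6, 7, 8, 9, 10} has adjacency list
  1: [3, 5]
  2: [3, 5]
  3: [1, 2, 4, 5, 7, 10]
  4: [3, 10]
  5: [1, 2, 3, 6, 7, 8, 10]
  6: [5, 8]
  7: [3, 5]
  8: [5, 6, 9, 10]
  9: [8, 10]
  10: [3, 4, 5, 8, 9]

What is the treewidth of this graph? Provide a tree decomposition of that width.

Each bag holds 3 vertices, so the decomposition has width 2, which upper-bounds the treewidth. On the other hand G contains the 3-clique {8, 9, 10}. A clique must lie in a single bag of any decomposition, so no decomposition can have width below 2. The upper and lower bounds meet at 2, so that is the treewidth.

Treewidth 2.
One such decomposition:
Bags: B1 = {3, 4, 10}  B2 = {3, 5, 10}  B3 = {5, 8, 10}  B4 = {3, 5, 7}  B5 = {1, 3, 5}  B6 = {5, 6, 8}  B7 = {2, 3, 5}  B8 = {8, 9, 10}
Tree: B1–B2, B2–B3, B2–B4, B4–B5, B3–B6, B5–B7, B3–B8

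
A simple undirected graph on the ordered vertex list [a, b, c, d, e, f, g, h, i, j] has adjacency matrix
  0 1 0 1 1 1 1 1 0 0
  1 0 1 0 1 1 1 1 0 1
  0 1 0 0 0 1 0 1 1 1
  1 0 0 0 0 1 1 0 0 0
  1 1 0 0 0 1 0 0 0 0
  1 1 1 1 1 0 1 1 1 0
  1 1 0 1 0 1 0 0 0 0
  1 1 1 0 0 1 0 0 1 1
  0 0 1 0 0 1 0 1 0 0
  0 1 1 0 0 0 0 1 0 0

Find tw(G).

3

A width-3 tree decomposition is:
Bags: B1 = {a, b, f, g}  B2 = {a, d, f, g}  B3 = {a, b, f, h}  B4 = {a, b, e, f}  B5 = {b, c, f, h}  B6 = {b, c, h, j}  B7 = {c, f, h, i}
Tree: B1–B2, B1–B3, B3–B4, B3–B5, B5–B6, B5–B7
Every bag has size at most 4, so the width is 4 − 1 = 3 and tw(G) ≤ 3. Conversely, {b, c, h, j} is a clique of size 4, and the vertices of any clique must share a bag in every tree decomposition; so some bag has ≥ 4 vertices and tw(G) ≥ 3. Combining the bounds, tw(G) = 3.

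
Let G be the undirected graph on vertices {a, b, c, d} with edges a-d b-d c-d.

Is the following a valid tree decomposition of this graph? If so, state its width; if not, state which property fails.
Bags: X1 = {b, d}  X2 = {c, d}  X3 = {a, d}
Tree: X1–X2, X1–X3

Every vertex of G appears in some bag (union = {a, b, c, d}); every edge is covered by a bag; and for each vertex v the set of bags containing v is connected in the bag tree. The decomposition is therefore valid. The largest bag has 2 vertices, so the width is 1.

Yes; width 1.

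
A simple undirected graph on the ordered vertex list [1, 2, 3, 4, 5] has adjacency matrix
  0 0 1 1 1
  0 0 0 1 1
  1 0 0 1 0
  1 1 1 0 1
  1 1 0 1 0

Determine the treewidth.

2

A width-2 tree decomposition is:
Bags: B1 = {1, 4, 5}  B2 = {2, 4, 5}  B3 = {1, 3, 4}
Tree: B1–B2, B1–B3
The largest bag has 3 vertices, giving width 2; this decomposition certifies tw(G) ≤ 2. Conversely, {1, 3, 4} is a clique of size 3, and the vertices of any clique must share a bag in every tree decomposition; so some bag has ≥ 3 vertices and tw(G) ≥ 2. Combining the bounds, tw(G) = 2.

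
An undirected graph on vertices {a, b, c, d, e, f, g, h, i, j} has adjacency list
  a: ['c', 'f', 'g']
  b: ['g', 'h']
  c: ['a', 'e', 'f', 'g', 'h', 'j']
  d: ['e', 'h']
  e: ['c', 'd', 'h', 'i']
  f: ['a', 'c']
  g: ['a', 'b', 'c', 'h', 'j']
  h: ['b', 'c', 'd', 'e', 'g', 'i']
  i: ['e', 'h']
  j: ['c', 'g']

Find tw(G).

A width-2 tree decomposition is:
Bags: B1 = {c, g, h}  B2 = {c, g, j}  B3 = {c, e, h}  B4 = {a, c, g}  B5 = {d, e, h}  B6 = {e, h, i}  B7 = {b, g, h}  B8 = {a, c, f}
Tree: B1–B2, B1–B3, B1–B4, B3–B5, B5–B6, B1–B7, B4–B8
Every bag has size at most 3, so the width is 3 − 1 = 2 and tw(G) ≤ 2. On the other hand G contains the 3-clique {a, c, g}. A clique must lie in a single bag of any decomposition, so no decomposition can have width below 2. The upper and lower bounds meet at 2, so that is the treewidth.

2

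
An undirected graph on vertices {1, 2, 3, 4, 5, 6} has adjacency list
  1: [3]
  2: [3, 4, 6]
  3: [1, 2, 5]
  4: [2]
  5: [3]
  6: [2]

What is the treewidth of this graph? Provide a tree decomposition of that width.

Treewidth 1.
One optimal decomposition is:
Bags: B1 = {3, 5}  B2 = {2, 3}  B3 = {2, 4}  B4 = {2, 6}  B5 = {1, 3}
Tree: B1–B2, B2–B3, B2–B4, B2–B5

Every bag has size at most 2, so the width is 2 − 1 = 1 and tw(G) ≤ 1. G has an edge, so its treewidth is at least 1. The upper and lower bounds meet at 1, so that is the treewidth.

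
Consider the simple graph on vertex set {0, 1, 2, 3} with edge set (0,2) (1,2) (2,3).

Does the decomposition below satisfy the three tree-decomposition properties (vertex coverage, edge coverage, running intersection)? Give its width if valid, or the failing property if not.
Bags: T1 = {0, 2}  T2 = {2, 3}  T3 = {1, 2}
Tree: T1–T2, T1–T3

Every vertex of G appears in some bag (union = {0, 1, 2, 3}); every edge is covered by a bag; and for each vertex v the set of bags containing v is connected in the bag tree. The decomposition is therefore valid. The largest bag has 2 vertices, so the width is 1.

Yes; width 1.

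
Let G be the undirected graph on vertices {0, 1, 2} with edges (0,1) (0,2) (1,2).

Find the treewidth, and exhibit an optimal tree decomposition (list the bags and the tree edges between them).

With just one bag of size 3, the width is 3 − 1 = 2, so tw(G) ≤ 2. For the lower bound, the 3 vertices {0, 1, 2} are pairwise adjacent, and any tree decomposition puts a clique entirely inside one bag — forcing width ≥ 2. The upper and lower bounds meet at 2, so that is the treewidth.

Treewidth 2.
One such decomposition:
Bags: B1 = {0, 1, 2}
Tree: (single bag)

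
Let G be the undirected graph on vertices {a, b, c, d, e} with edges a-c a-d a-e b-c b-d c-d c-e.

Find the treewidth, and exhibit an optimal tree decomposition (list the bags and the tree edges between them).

Treewidth 2.
One optimal decomposition is:
Bags: B1 = {a, c, e}  B2 = {a, c, d}  B3 = {b, c, d}
Tree: B1–B2, B2–B3

Each bag holds 3 vertices, so the decomposition has width 2, which upper-bounds the treewidth. On the other hand G contains the 3-clique {a, c, d}. A clique must lie in a single bag of any decomposition, so no decomposition can have width below 2. The upper and lower bounds meet at 2, so that is the treewidth.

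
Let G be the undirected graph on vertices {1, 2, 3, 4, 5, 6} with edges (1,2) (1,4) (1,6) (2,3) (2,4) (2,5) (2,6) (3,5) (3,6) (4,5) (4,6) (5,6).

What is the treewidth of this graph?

3

A width-3 tree decomposition is:
Bags: B1 = {2, 4, 5, 6}  B2 = {1, 2, 4, 6}  B3 = {2, 3, 5, 6}
Tree: B1–B2, B1–B3
The largest bag has 4 vertices, giving width 3; this decomposition certifies tw(G) ≤ 3. For the lower bound, the 4 vertices {2, 3, 5, 6} are pairwise adjacent, and any tree decomposition puts a clique entirely inside one bag — forcing width ≥ 3. The upper and lower bounds meet at 3, so that is the treewidth.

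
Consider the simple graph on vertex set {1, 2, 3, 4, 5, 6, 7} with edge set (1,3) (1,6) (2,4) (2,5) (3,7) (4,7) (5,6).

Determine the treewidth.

A width-2 tree decomposition is:
Bags: B1 = {2, 5, 6}  B2 = {1, 2, 6}  B3 = {1, 2, 3}  B4 = {2, 3, 7}  B5 = {2, 4, 7}
Tree: B1–B2, B2–B3, B3–B4, B4–B5
Each bag holds 3 vertices, so the decomposition has width 2, which upper-bounds the treewidth. For the lower bound, G contains the cycle 2–5–6–1–3–7–4–2, so G is not a forest; only forests have treewidth ≤ 1, hence tw(G) ≥ 2. Therefore the treewidth is 2.

2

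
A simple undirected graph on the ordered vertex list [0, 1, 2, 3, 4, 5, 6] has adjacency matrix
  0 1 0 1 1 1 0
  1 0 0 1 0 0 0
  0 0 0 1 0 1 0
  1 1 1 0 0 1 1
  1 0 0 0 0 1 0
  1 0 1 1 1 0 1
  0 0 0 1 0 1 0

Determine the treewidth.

2

A width-2 tree decomposition is:
Bags: B1 = {0, 3, 5}  B2 = {3, 5, 6}  B3 = {2, 3, 5}  B4 = {0, 1, 3}  B5 = {0, 4, 5}
Tree: B1–B2, B2–B3, B1–B4, B1–B5
Every bag has size at most 3, so the width is 3 − 1 = 2 and tw(G) ≤ 2. Conversely, {0, 1, 3} is a clique of size 3, and the vertices of any clique must share a bag in every tree decomposition; so some bag has ≥ 3 vertices and tw(G) ≥ 2. The upper and lower bounds meet at 2, so that is the treewidth.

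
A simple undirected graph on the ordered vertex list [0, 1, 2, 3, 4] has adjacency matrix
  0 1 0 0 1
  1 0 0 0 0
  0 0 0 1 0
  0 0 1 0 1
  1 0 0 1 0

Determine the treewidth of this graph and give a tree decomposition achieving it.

Treewidth 1.
One such decomposition:
Bags: B1 = {0, 1}  B2 = {0, 4}  B3 = {3, 4}  B4 = {2, 3}
Tree: B1–B2, B2–B3, B3–B4

Each bag holds 2 vertices, so the decomposition has width 1, which upper-bounds the treewidth. G has an edge, so its treewidth is at least 1. Combining the bounds, tw(G) = 1.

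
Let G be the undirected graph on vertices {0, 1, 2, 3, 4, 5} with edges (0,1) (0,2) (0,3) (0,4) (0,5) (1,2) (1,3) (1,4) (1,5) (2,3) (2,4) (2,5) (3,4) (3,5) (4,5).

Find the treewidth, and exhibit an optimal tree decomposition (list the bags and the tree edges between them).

Treewidth 5.
One optimal decomposition is:
Bags: B1 = {0, 1, 2, 3, 4, 5}
Tree: (single bag)

With just one bag of size 6, the width is 6 − 1 = 5, so tw(G) ≤ 5. On the other hand G contains the 6-clique {0, 1, 2, 3, 4, 5}. A clique must lie in a single bag of any decomposition, so no decomposition can have width below 5. The upper and lower bounds meet at 5, so that is the treewidth.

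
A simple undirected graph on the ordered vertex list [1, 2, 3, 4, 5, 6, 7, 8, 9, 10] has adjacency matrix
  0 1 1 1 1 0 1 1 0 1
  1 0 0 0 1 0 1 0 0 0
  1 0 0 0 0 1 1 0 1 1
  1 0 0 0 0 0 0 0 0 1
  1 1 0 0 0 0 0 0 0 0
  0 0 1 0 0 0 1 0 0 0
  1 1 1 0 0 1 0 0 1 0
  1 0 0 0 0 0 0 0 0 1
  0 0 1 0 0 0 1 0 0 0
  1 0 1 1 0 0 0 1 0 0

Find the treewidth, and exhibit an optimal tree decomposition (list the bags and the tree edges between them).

Every bag has size at most 3, so the width is 3 − 1 = 2 and tw(G) ≤ 2. For the lower bound, the 3 vertices {1, 2, 5} are pairwise adjacent, and any tree decomposition puts a clique entirely inside one bag — forcing width ≥ 2. The upper and lower bounds meet at 2, so that is the treewidth.

Treewidth 2.
Bags: B1 = {1, 3, 10}  B2 = {1, 8, 10}  B3 = {1, 4, 10}  B4 = {1, 3, 7}  B5 = {1, 2, 7}  B6 = {3, 6, 7}  B7 = {1, 2, 5}  B8 = {3, 7, 9}
Tree: B1–B2, B2–B3, B1–B4, B4–B5, B4–B6, B5–B7, B6–B8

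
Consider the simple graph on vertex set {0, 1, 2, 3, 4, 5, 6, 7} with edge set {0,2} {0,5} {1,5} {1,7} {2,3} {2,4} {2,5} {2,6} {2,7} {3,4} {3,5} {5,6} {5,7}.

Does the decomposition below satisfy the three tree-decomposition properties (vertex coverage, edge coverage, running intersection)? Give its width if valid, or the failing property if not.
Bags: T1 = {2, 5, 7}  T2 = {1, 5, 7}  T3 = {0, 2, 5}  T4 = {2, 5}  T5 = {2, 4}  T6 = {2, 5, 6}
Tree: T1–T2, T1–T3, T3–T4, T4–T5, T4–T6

No — vertex 3 appears in no bag.

A tree decomposition must satisfy three properties: every vertex lies in some bag; for every edge, both endpoints lie together in some bag; and for every vertex, the bags containing it form a connected subtree. Here vertex 3 appears in no bag, so the decomposition is invalid.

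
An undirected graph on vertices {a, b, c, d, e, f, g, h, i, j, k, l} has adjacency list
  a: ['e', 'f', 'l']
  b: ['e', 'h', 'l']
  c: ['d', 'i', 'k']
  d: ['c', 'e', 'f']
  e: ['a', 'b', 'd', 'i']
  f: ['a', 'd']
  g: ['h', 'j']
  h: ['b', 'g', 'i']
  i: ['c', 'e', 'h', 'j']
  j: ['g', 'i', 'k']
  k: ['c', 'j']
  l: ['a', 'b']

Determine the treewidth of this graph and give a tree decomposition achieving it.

Each bag holds 4 vertices, so the decomposition has width 3, which upper-bounds the treewidth. For the lower bound: the 4 vertex sets {g,j,k}, {c}, {i}, {b,d,e,h} are disjoint, each induces a connected subgraph, and every pair is joined by at least one edge of G. Contracting each set to a single vertex therefore yields K_{4} as a minor, and since treewidth is minor-monotone, tw(G) ≥ tw(K_{4}) = 3. Hence tw(G) = 3 exactly.

Treewidth 3.
Bags: B1 = {c, g, j, k}  B2 = {c, g, i, j}  B3 = {c, g, h, i}  B4 = {c, d, h, i}  B5 = {d, e, h, i}  B6 = {b, d, e, h}  B7 = {b, d, e, f}  B8 = {a, b, e, f}  B9 = {a, b, f, l}
Tree: B1–B2, B2–B3, B3–B4, B4–B5, B5–B6, B6–B7, B7–B8, B8–B9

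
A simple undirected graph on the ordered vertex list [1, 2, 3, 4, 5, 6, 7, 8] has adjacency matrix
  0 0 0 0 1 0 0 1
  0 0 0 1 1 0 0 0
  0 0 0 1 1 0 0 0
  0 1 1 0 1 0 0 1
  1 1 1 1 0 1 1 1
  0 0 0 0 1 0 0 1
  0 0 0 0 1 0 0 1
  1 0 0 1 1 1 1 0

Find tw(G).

2

A width-2 tree decomposition is:
Bags: B1 = {1, 5, 8}  B2 = {5, 6, 8}  B3 = {4, 5, 8}  B4 = {2, 4, 5}  B5 = {5, 7, 8}  B6 = {3, 4, 5}
Tree: B1–B2, B1–B3, B3–B4, B3–B5, B3–B6
Each bag holds 3 vertices, so the decomposition has width 2, which upper-bounds the treewidth. For the lower bound, the 3 vertices {1, 5, 8} are pairwise adjacent, and any tree decomposition puts a clique entirely inside one bag — forcing width ≥ 2. Combining the bounds, tw(G) = 2.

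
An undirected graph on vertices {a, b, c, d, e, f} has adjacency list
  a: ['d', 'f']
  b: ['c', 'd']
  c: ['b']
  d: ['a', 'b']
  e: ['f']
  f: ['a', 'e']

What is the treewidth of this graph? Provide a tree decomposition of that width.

Treewidth 1.
Bags: B1 = {e, f}  B2 = {a, f}  B3 = {a, d}  B4 = {b, d}  B5 = {b, c}
Tree: B1–B2, B2–B3, B3–B4, B4–B5

The largest bag has 2 vertices, giving width 1; this decomposition certifies tw(G) ≤ 1. Any graph with an edge has treewidth ≥ 1, and G has the edge e–f. The upper and lower bounds meet at 1, so that is the treewidth.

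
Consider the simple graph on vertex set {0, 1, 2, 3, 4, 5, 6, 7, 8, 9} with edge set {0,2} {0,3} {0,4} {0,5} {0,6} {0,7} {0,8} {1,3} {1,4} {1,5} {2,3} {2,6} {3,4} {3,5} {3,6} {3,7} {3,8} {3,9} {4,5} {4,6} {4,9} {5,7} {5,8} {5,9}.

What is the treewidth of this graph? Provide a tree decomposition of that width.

Every bag has size at most 4, so the width is 4 − 1 = 3 and tw(G) ≤ 3. Conversely, {0, 2, 3, 6} is a clique of size 4, and the vertices of any clique must share a bag in every tree decomposition; so some bag has ≥ 4 vertices and tw(G) ≥ 3. The upper and lower bounds meet at 3, so that is the treewidth.

Treewidth 3.
One optimal decomposition is:
Bags: B1 = {0, 3, 4, 6}  B2 = {0, 3, 4, 5}  B3 = {3, 4, 5, 9}  B4 = {1, 3, 4, 5}  B5 = {0, 2, 3, 6}  B6 = {0, 3, 5, 8}  B7 = {0, 3, 5, 7}
Tree: B1–B2, B2–B3, B2–B4, B1–B5, B2–B6, B2–B7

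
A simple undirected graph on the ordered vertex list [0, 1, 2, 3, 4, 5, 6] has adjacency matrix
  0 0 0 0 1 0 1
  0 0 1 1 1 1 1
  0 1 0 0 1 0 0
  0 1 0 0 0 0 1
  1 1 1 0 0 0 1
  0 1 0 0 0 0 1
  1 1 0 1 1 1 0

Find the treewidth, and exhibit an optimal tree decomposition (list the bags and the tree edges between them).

Each bag holds 3 vertices, so the decomposition has width 2, which upper-bounds the treewidth. Conversely, {0, 4, 6} is a clique of size 3, and the vertices of any clique must share a bag in every tree decomposition; so some bag has ≥ 3 vertices and tw(G) ≥ 2. Therefore the treewidth is 2.

Treewidth 2.
One optimal decomposition is:
Bags: B1 = {1, 5, 6}  B2 = {1, 4, 6}  B3 = {0, 4, 6}  B4 = {1, 3, 6}  B5 = {1, 2, 4}
Tree: B1–B2, B2–B3, B1–B4, B2–B5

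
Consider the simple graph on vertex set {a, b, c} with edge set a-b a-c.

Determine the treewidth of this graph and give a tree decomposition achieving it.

The largest bag has 2 vertices, giving width 1; this decomposition certifies tw(G) ≤ 1. Since G has at least one edge (e.g. a–b), it is not an edgeless graph, so tw(G) ≥ 1. Hence tw(G) = 1 exactly.

Treewidth 1.
One such decomposition:
Bags: B1 = {a, b}  B2 = {a, c}
Tree: B1–B2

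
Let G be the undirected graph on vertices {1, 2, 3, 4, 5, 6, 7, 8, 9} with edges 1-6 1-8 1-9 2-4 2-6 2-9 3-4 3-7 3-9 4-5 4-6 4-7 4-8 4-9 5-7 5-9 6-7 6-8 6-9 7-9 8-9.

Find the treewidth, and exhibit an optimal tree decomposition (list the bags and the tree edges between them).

The largest bag has 4 vertices, giving width 3; this decomposition certifies tw(G) ≤ 3. On the other hand G contains the 4-clique {1, 6, 8, 9}. A clique must lie in a single bag of any decomposition, so no decomposition can have width below 3. Hence tw(G) = 3 exactly.

Treewidth 3.
One optimal decomposition is:
Bags: B1 = {4, 6, 8, 9}  B2 = {4, 6, 7, 9}  B3 = {1, 6, 8, 9}  B4 = {4, 5, 7, 9}  B5 = {3, 4, 7, 9}  B6 = {2, 4, 6, 9}
Tree: B1–B2, B1–B3, B2–B4, B2–B5, B2–B6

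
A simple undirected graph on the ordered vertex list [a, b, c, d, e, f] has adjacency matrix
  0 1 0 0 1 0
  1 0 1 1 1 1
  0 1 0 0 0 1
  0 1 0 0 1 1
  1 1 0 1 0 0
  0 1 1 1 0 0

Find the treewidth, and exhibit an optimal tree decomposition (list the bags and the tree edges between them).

Each bag holds 3 vertices, so the decomposition has width 2, which upper-bounds the treewidth. For the lower bound, the 3 vertices {b, d, e} are pairwise adjacent, and any tree decomposition puts a clique entirely inside one bag — forcing width ≥ 2. Combining the bounds, tw(G) = 2.

Treewidth 2.
One such decomposition:
Bags: B1 = {b, d, e}  B2 = {a, b, e}  B3 = {b, d, f}  B4 = {b, c, f}
Tree: B1–B2, B1–B3, B3–B4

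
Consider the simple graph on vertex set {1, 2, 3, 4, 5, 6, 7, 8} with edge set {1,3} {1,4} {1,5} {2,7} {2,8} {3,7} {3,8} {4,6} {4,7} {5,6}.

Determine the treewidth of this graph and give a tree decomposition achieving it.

Each bag holds 3 vertices, so the decomposition has width 2, which upper-bounds the treewidth. Since 2–8–3–7–2 is a cycle in G, G is not acyclic. Forests are exactly the graphs of treewidth ≤ 1, so tw(G) ≥ 2. Combining the bounds, tw(G) = 2.

Treewidth 2.
One such decomposition:
Bags: B1 = {2, 7, 8}  B2 = {3, 7, 8}  B3 = {3, 4, 7}  B4 = {1, 3, 4}  B5 = {1, 4, 6}  B6 = {1, 5, 6}
Tree: B1–B2, B2–B3, B3–B4, B4–B5, B5–B6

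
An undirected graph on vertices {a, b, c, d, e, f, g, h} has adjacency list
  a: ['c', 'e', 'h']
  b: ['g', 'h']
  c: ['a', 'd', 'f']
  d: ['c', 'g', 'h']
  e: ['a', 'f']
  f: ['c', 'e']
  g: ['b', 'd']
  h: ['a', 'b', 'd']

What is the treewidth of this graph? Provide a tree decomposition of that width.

Treewidth 2.
One such decomposition:
Bags: B1 = {c, e, f}  B2 = {a, c, e}  B3 = {a, c, d}  B4 = {a, d, h}  B5 = {d, g, h}  B6 = {b, g, h}
Tree: B1–B2, B2–B3, B3–B4, B4–B5, B5–B6

The largest bag has 3 vertices, giving width 2; this decomposition certifies tw(G) ≤ 2. For the lower bound, G contains the cycle f–e–a–c–f, so G is not a forest; only forests have treewidth ≤ 1, hence tw(G) ≥ 2. Hence tw(G) = 2 exactly.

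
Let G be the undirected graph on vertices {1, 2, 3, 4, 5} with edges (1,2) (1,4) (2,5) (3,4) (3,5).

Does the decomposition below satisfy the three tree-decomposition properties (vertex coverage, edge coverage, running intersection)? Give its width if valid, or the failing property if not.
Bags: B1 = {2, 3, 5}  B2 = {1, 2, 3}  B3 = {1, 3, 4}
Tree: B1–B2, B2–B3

Yes; width 2.

Every vertex of G appears in some bag (union = {1, 2, 3, 4, 5}); every edge is covered by a bag; and for each vertex v the set of bags containing v is connected in the bag tree. The decomposition is therefore valid. The largest bag has 3 vertices, so the width is 2.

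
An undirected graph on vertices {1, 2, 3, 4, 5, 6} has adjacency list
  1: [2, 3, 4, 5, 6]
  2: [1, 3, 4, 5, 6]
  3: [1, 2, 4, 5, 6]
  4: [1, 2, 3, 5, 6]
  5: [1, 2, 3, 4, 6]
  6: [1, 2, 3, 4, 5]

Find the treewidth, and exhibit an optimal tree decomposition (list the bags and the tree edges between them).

A single bag containing all 6 vertices is trivially a valid decomposition of width 5. For the lower bound, the 6 vertices {1, 2, 3, 4, 5, 6} are pairwise adjacent, and any tree decomposition puts a clique entirely inside one bag — forcing width ≥ 5. Therefore the treewidth is 5.

Treewidth 5.
One such decomposition:
Bags: B1 = {1, 2, 3, 4, 5, 6}
Tree: (single bag)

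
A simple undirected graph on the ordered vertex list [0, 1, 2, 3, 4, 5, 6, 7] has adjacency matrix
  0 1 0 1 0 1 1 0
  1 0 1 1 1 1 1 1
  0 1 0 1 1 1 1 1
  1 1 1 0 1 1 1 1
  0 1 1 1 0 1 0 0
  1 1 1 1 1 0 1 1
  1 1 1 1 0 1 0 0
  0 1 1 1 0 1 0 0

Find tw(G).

A width-4 tree decomposition is:
Bags: B1 = {1, 2, 3, 5, 7}  B2 = {1, 2, 3, 5, 6}  B3 = {0, 1, 3, 5, 6}  B4 = {1, 2, 3, 4, 5}
Tree: B1–B2, B2–B3, B1–B4
Each bag holds 5 vertices, so the decomposition has width 4, which upper-bounds the treewidth. Conversely, {0, 1, 3, 5, 6} is a clique of size 5, and the vertices of any clique must share a bag in every tree decomposition; so some bag has ≥ 5 vertices and tw(G) ≥ 4. Combining the bounds, tw(G) = 4.

4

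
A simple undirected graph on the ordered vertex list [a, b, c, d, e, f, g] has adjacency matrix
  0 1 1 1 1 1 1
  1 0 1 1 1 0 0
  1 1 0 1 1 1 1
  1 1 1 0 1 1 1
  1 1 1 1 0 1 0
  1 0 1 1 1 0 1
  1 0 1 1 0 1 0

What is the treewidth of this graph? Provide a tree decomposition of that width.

The largest bag has 5 vertices, giving width 4; this decomposition certifies tw(G) ≤ 4. On the other hand G contains the 5-clique {a, c, d, f, g}. A clique must lie in a single bag of any decomposition, so no decomposition can have width below 4. Combining the bounds, tw(G) = 4.

Treewidth 4.
One such decomposition:
Bags: B1 = {a, c, d, e, f}  B2 = {a, c, d, f, g}  B3 = {a, b, c, d, e}
Tree: B1–B2, B1–B3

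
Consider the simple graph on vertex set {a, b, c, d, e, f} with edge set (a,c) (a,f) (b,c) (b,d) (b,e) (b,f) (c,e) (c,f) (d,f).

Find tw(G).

2

A width-2 tree decomposition is:
Bags: B1 = {b, c, f}  B2 = {a, c, f}  B3 = {b, d, f}  B4 = {b, c, e}
Tree: B1–B2, B1–B3, B1–B4
The largest bag has 3 vertices, giving width 2; this decomposition certifies tw(G) ≤ 2. On the other hand G contains the 3-clique {b, d, f}. A clique must lie in a single bag of any decomposition, so no decomposition can have width below 2. Therefore the treewidth is 2.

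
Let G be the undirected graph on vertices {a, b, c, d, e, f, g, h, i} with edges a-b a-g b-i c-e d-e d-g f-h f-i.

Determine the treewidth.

A width-1 tree decomposition is:
Bags: B1 = {c, e}  B2 = {d, e}  B3 = {d, g}  B4 = {a, g}  B5 = {a, b}  B6 = {b, i}  B7 = {f, i}  B8 = {f, h}
Tree: B1–B2, B2–B3, B3–B4, B4–B5, B5–B6, B6–B7, B7–B8
Every bag has size at most 2, so the width is 2 − 1 = 1 and tw(G) ≤ 1. G has an edge, so its treewidth is at least 1. Therefore the treewidth is 1.

1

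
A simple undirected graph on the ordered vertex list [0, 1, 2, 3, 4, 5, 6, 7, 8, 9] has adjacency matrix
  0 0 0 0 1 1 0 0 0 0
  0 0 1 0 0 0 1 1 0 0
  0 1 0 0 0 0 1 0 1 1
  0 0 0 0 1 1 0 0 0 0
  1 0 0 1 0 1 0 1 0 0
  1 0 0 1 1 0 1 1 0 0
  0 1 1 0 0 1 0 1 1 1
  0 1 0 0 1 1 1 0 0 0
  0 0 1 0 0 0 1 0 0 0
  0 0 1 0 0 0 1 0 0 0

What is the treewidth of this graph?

2

A width-2 tree decomposition is:
Bags: B1 = {1, 6, 7}  B2 = {1, 2, 6}  B3 = {5, 6, 7}  B4 = {4, 5, 7}  B5 = {0, 4, 5}  B6 = {2, 6, 9}  B7 = {2, 6, 8}  B8 = {3, 4, 5}
Tree: B1–B2, B1–B3, B3–B4, B4–B5, B2–B6, B2–B7, B4–B8
Every bag has size at most 3, so the width is 3 − 1 = 2 and tw(G) ≤ 2. Conversely, {0, 4, 5} is a clique of size 3, and the vertices of any clique must share a bag in every tree decomposition; so some bag has ≥ 3 vertices and tw(G) ≥ 2. Combining the bounds, tw(G) = 2.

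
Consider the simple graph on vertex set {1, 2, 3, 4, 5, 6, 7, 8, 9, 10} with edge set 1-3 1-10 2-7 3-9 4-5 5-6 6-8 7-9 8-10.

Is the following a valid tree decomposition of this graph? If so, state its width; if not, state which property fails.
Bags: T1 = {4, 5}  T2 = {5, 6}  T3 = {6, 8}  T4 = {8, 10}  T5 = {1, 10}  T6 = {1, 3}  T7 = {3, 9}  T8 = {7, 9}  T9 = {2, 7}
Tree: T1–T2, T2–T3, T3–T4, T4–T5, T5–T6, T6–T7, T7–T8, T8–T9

Yes; width 1.

Vertex coverage: the bags together contain {1, 2, 3, 4, 5, 6, 7, 8, 9, 10}, the full vertex set. Edge coverage: each edge of G has both endpoints in at least one bag. Running intersection: for every vertex, the bags containing it form a connected subtree. All three properties hold, so this is a valid tree decomposition of width max|bag| − 1 = 1, and hence tw(G) ≤ 1.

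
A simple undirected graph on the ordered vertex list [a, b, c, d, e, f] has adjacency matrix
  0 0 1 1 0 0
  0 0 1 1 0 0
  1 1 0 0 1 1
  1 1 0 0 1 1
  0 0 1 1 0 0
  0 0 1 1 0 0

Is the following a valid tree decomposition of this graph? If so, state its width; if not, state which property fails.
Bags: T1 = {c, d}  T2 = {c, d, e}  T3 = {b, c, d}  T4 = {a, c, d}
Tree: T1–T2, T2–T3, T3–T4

No — vertex f appears in no bag.

A tree decomposition must satisfy three properties: every vertex lies in some bag; for every edge, both endpoints lie together in some bag; and for every vertex, the bags containing it form a connected subtree. Here vertex f appears in no bag, so the decomposition is invalid.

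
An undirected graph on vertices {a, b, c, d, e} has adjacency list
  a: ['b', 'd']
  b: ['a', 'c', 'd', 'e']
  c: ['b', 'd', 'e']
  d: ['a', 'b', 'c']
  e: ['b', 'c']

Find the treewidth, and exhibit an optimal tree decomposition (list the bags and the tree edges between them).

Treewidth 2.
Bags: B1 = {b, c, e}  B2 = {b, c, d}  B3 = {a, b, d}
Tree: B1–B2, B2–B3

Every bag has size at most 3, so the width is 3 − 1 = 2 and tw(G) ≤ 2. For the lower bound, the 3 vertices {b, c, d} are pairwise adjacent, and any tree decomposition puts a clique entirely inside one bag — forcing width ≥ 2. Therefore the treewidth is 2.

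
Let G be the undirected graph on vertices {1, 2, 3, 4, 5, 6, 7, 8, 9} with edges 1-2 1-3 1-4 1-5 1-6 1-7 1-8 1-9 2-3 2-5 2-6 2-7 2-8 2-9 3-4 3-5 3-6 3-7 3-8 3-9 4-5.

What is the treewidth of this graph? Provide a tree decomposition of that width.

Treewidth 3.
One such decomposition:
Bags: B1 = {1, 2, 3, 7}  B2 = {1, 2, 3, 6}  B3 = {1, 2, 3, 9}  B4 = {1, 2, 3, 8}  B5 = {1, 2, 3, 5}  B6 = {1, 3, 4, 5}
Tree: B1–B2, B1–B3, B1–B4, B1–B5, B5–B6

Every bag has size at most 4, so the width is 4 − 1 = 3 and tw(G) ≤ 3. On the other hand G contains the 4-clique {1, 2, 3, 5}. A clique must lie in a single bag of any decomposition, so no decomposition can have width below 3. Combining the bounds, tw(G) = 3.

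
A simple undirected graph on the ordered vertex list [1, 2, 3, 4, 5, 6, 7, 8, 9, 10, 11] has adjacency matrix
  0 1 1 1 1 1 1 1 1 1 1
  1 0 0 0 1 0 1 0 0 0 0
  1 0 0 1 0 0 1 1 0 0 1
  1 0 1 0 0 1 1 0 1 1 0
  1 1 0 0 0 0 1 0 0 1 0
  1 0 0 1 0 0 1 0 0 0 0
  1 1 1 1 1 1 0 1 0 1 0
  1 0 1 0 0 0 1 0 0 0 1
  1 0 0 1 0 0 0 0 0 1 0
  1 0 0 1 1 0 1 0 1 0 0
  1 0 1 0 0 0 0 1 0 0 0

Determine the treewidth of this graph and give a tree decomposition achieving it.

Treewidth 3.
Bags: B1 = {1, 4, 6, 7}  B2 = {1, 4, 7, 10}  B3 = {1, 3, 4, 7}  B4 = {1, 4, 9, 10}  B5 = {1, 3, 7, 8}  B6 = {1, 5, 7, 10}  B7 = {1, 2, 5, 7}  B8 = {1, 3, 8, 11}
Tree: B1–B2, B2–B3, B2–B4, B3–B5, B2–B6, B6–B7, B5–B8

Each bag holds 4 vertices, so the decomposition has width 3, which upper-bounds the treewidth. For the lower bound, the 4 vertices {1, 4, 9, 10} are pairwise adjacent, and any tree decomposition puts a clique entirely inside one bag — forcing width ≥ 3. Hence tw(G) = 3 exactly.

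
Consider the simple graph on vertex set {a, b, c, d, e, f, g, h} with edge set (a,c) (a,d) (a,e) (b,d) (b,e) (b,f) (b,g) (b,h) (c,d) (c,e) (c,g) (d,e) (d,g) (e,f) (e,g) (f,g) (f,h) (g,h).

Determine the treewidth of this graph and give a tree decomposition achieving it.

Treewidth 3.
Bags: B1 = {c, d, e, g}  B2 = {b, d, e, g}  B3 = {a, c, d, e}  B4 = {b, e, f, g}  B5 = {b, f, g, h}
Tree: B1–B2, B1–B3, B2–B4, B4–B5

Every bag has size at most 4, so the width is 4 − 1 = 3 and tw(G) ≤ 3. Conversely, {c, d, e, g} is a clique of size 4, and the vertices of any clique must share a bag in every tree decomposition; so some bag has ≥ 4 vertices and tw(G) ≥ 3. Hence tw(G) = 3 exactly.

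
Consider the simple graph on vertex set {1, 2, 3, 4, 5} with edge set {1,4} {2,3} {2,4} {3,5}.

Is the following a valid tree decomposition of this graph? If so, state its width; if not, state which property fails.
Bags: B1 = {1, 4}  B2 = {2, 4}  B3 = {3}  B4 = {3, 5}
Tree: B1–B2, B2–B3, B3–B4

A tree decomposition must satisfy three properties: every vertex lies in some bag; for every edge, both endpoints lie together in some bag; and for every vertex, the bags containing it form a connected subtree. Here edge (2,3) lies in no bag, so the decomposition is invalid.

No — edge (2,3) lies in no bag.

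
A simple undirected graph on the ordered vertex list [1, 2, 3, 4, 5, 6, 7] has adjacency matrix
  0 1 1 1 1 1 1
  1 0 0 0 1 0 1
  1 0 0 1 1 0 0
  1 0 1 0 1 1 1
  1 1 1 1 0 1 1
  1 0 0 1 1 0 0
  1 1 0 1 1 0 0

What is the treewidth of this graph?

A width-3 tree decomposition is:
Bags: B1 = {1, 3, 4, 5}  B2 = {1, 4, 5, 7}  B3 = {1, 4, 5, 6}  B4 = {1, 2, 5, 7}
Tree: B1–B2, B1–B3, B2–B4
Every bag has size at most 4, so the width is 4 − 1 = 3 and tw(G) ≤ 3. On the other hand G contains the 4-clique {1, 2, 5, 7}. A clique must lie in a single bag of any decomposition, so no decomposition can have width below 3. Therefore the treewidth is 3.

3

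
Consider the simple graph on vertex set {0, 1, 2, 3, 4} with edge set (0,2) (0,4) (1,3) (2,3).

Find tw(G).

A width-1 tree decomposition is:
Bags: B1 = {1, 3}  B2 = {2, 3}  B3 = {0, 2}  B4 = {0, 4}
Tree: B1–B2, B2–B3, B3–B4
Every bag has size at most 2, so the width is 2 − 1 = 1 and tw(G) ≤ 1. G has an edge, so its treewidth is at least 1. Hence tw(G) = 1 exactly.

1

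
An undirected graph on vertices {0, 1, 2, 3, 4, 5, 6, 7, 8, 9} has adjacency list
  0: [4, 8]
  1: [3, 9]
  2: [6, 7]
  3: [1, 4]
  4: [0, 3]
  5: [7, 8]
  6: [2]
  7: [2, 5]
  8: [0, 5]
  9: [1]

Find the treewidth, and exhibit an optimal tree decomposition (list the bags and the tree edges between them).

Treewidth 1.
One such decomposition:
Bags: B1 = {2, 6}  B2 = {2, 7}  B3 = {5, 7}  B4 = {5, 8}  B5 = {0, 8}  B6 = {0, 4}  B7 = {3, 4}  B8 = {1, 3}  B9 = {1, 9}
Tree: B1–B2, B2–B3, B3–B4, B4–B5, B5–B6, B6–B7, B7–B8, B8–B9

Every bag has size at most 2, so the width is 2 − 1 = 1 and tw(G) ≤ 1. Since G has at least one edge (e.g. 6–2), it is not an edgeless graph, so tw(G) ≥ 1. Therefore the treewidth is 1.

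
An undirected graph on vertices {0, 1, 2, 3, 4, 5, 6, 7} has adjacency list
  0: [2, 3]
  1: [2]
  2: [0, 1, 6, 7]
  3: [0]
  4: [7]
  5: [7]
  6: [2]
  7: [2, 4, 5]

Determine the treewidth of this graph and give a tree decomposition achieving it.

Every bag has size at most 2, so the width is 2 − 1 = 1 and tw(G) ≤ 1. Since G has at least one edge (e.g. 7–2), it is not an edgeless graph, so tw(G) ≥ 1. Hence tw(G) = 1 exactly.

Treewidth 1.
One such decomposition:
Bags: B1 = {2, 7}  B2 = {1, 2}  B3 = {4, 7}  B4 = {0, 2}  B5 = {5, 7}  B6 = {0, 3}  B7 = {2, 6}
Tree: B1–B2, B1–B3, B1–B4, B1–B5, B4–B6, B4–B7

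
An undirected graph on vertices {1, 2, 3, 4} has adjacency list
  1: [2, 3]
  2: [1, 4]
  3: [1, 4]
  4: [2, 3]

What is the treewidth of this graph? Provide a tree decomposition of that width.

Each bag holds 3 vertices, so the decomposition has width 2, which upper-bounds the treewidth. Since 1–3–4–2–1 is a cycle in G, G is not acyclic. Forests are exactly the graphs of treewidth ≤ 1, so tw(G) ≥ 2. Combining the bounds, tw(G) = 2.

Treewidth 2.
Bags: B1 = {1, 3, 4}  B2 = {1, 2, 4}
Tree: B1–B2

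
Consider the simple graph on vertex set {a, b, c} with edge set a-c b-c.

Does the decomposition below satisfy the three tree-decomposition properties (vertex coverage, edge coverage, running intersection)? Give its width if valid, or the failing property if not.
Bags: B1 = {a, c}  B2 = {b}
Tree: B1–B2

No — edge (c,b) lies in no bag.

A tree decomposition must satisfy three properties: every vertex lies in some bag; for every edge, both endpoints lie together in some bag; and for every vertex, the bags containing it form a connected subtree. Here edge (c,b) lies in no bag, so the decomposition is invalid.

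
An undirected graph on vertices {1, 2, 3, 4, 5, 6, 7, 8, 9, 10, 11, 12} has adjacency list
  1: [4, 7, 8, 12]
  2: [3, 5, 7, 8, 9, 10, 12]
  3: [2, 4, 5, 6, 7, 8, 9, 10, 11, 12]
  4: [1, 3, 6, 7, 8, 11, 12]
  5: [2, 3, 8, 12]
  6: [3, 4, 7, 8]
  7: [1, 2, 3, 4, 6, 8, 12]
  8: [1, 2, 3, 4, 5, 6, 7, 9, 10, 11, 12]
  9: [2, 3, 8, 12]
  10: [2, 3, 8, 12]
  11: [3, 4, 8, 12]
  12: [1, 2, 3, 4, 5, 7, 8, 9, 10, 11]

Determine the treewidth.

4

A width-4 tree decomposition is:
Bags: B1 = {3, 4, 7, 8, 12}  B2 = {3, 4, 8, 11, 12}  B3 = {2, 3, 7, 8, 12}  B4 = {2, 3, 8, 9, 12}  B5 = {3, 4, 6, 7, 8}  B6 = {2, 3, 8, 10, 12}  B7 = {1, 4, 7, 8, 12}  B8 = {2, 3, 5, 8, 12}
Tree: B1–B2, B1–B3, B3–B4, B1–B5, B4–B6, B1–B7, B3–B8
The largest bag has 5 vertices, giving width 4; this decomposition certifies tw(G) ≤ 4. Conversely, {1, 4, 7, 8, 12} is a clique of size 5, and the vertices of any clique must share a bag in every tree decomposition; so some bag has ≥ 5 vertices and tw(G) ≥ 4. Therefore the treewidth is 4.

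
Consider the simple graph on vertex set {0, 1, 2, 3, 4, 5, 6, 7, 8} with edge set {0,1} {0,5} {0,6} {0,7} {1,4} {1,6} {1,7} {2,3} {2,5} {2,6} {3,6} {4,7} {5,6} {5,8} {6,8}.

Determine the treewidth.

A width-2 tree decomposition is:
Bags: B1 = {2, 5, 6}  B2 = {5, 6, 8}  B3 = {0, 5, 6}  B4 = {2, 3, 6}  B5 = {0, 1, 6}  B6 = {0, 1, 7}  B7 = {1, 4, 7}
Tree: B1–B2, B2–B3, B1–B4, B3–B5, B5–B6, B6–B7
Every bag has size at most 3, so the width is 3 − 1 = 2 and tw(G) ≤ 2. For the lower bound, the 3 vertices {1, 4, 7} are pairwise adjacent, and any tree decomposition puts a clique entirely inside one bag — forcing width ≥ 2. Hence tw(G) = 2 exactly.

2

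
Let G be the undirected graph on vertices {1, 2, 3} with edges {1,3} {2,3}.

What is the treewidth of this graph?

1

A width-1 tree decomposition is:
Bags: B1 = {1, 3}  B2 = {2, 3}
Tree: B1–B2
Each bag holds 2 vertices, so the decomposition has width 1, which upper-bounds the treewidth. Since G has at least one edge (e.g. 3–1), it is not an edgeless graph, so tw(G) ≥ 1. Hence tw(G) = 1 exactly.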